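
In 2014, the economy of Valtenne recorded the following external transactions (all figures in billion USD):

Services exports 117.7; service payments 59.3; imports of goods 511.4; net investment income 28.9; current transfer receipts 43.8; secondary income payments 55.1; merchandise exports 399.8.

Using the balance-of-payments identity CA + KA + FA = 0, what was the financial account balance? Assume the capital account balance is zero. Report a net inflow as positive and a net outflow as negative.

35.6

Goods balance = 399.8 - 511.4 = -111.6
Services balance = 117.7 - 59.3 = 58.4
Trade balance (goods + services) = -111.6 + 58.4 = -53.2
Net primary income = 28.9
Net secondary income = 43.8 - 55.1 = -11.3
Current account = -53.2 + 28.9 + (-11.3) = -35.6
Financial account = -(-35.6) = 35.6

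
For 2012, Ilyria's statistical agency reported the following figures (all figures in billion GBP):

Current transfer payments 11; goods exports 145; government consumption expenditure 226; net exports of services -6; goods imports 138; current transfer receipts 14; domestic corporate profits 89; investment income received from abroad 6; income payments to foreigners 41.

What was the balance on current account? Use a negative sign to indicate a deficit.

Goods balance = 145 - 138 = 7
Services balance = -6
Trade balance (goods + services) = 7 + (-6) = 1
Net primary income = 6 - 41 = -35
Net secondary income = 14 - 11 = 3
Current account = 1 + (-35) + 3 = -31

-31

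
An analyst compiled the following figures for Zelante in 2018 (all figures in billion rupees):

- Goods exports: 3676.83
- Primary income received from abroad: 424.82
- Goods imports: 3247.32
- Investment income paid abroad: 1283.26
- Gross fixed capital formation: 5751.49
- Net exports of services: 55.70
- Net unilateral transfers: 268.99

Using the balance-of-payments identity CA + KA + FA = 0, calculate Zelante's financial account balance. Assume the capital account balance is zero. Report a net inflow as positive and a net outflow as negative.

Goods balance = 3676.83 - 3247.32 = 429.51
Services balance = 55.70
Trade balance (goods + services) = 429.51 + 55.70 = 485.21
Net primary income = 424.82 - 1283.26 = -858.44
Net secondary income = 268.99
Current account = 485.21 + (-858.44) + 268.99 = -104.24
Financial account = -(-104.24) = 104.24

104.24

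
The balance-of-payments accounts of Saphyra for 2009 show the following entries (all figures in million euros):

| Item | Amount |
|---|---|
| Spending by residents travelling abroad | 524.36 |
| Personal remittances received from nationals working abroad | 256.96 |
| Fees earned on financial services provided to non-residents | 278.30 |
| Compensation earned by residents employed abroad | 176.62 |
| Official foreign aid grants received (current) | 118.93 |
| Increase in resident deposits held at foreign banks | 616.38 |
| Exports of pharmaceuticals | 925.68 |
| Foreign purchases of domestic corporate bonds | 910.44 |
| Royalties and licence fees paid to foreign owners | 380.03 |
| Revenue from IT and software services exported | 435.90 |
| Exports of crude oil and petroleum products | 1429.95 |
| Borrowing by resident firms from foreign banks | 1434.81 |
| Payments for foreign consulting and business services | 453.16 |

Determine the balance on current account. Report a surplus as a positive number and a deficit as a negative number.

Goods: 925.68 + 1429.95 = 2355.63
Services: -453.16 - 524.36 + 435.90 - 380.03 + 278.30 = -643.35
Primary income: 176.62
Secondary income: 118.93 + 256.96 = 375.89
Current account = 2355.63 + (-643.35) + 176.62 + 375.89 = 2264.79
(Excluded from the current account — financial account: increase in resident deposits held at foreign banks 616.38, foreign purchases of domestic corporate bonds 910.44, borrowing by resident firms from foreign banks 1434.81.)

2264.79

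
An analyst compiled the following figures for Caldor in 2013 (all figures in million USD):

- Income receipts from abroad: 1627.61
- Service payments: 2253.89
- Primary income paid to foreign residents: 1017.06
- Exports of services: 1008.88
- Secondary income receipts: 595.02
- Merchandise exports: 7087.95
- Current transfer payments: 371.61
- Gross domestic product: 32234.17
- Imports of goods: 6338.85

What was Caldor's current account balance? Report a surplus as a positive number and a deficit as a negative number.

338.05

Goods balance = 7087.95 - 6338.85 = 749.10
Services balance = 1008.88 - 2253.89 = -1245.01
Trade balance (goods + services) = 749.10 + (-1245.01) = -495.91
Net primary income = 1627.61 - 1017.06 = 610.55
Net secondary income = 595.02 - 371.61 = 223.41
Current account = -495.91 + 610.55 + 223.41 = 338.05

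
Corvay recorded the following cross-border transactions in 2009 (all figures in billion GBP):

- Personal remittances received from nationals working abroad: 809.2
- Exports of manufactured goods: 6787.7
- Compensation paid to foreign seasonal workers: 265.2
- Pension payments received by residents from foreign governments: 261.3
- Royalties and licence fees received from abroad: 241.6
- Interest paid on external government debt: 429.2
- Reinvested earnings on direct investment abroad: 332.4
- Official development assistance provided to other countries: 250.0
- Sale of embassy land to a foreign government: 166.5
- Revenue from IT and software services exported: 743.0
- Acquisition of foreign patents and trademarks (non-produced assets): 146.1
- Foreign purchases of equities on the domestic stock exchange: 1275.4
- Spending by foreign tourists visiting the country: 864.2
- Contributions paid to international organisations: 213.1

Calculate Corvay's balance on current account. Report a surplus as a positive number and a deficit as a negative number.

Goods: 6787.7
Services: 743.0 + 241.6 + 864.2 = 1848.8
Primary income: -429.2 - 265.2 + 332.4 = -362.0
Secondary income: -250.0 + 809.2 + 261.3 - 213.1 = 607.4
Current account = 6787.7 + 1848.8 + (-362.0) + 607.4 = 8881.9
(Excluded from the current account — capital account: sale of embassy land to a foreign government 166.5, acquisition of foreign patents and trademarks (non-produced assets) 146.1; financial account: foreign purchases of equities on the domestic stock exchange 1275.4.)

8881.9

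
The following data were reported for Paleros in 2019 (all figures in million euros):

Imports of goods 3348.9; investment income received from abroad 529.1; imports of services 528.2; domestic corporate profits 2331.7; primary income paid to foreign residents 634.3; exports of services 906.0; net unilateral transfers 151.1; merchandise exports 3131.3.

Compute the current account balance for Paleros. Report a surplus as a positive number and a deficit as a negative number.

Goods balance = 3131.3 - 3348.9 = -217.6
Services balance = 906.0 - 528.2 = 377.8
Trade balance (goods + services) = -217.6 + 377.8 = 160.2
Net primary income = 529.1 - 634.3 = -105.2
Net secondary income = 151.1
Current account = 160.2 + (-105.2) + 151.1 = 206.1

206.1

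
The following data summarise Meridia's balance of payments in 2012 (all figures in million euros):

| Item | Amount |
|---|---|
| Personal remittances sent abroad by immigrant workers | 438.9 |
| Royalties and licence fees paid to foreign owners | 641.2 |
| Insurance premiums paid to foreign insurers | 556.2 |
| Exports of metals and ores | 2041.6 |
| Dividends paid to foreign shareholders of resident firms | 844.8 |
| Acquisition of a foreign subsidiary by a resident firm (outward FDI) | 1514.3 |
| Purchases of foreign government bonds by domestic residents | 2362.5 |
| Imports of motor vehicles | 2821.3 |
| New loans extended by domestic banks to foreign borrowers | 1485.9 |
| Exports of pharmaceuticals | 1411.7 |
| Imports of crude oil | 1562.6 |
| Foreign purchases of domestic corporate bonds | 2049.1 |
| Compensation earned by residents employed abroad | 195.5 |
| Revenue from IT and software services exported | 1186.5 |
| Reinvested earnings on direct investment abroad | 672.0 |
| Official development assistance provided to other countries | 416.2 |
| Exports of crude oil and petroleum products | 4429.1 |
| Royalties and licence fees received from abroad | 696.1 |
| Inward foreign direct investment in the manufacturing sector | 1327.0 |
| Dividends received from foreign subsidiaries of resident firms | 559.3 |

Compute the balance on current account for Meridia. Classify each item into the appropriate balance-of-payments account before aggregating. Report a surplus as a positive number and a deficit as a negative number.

3910.6

Goods: 1411.7 + 2041.6 - 1562.6 + 4429.1 - 2821.3 = 3498.5
Services: -556.2 + 1186.5 + 696.1 - 641.2 = 685.2
Primary income: 195.5 + 672.0 - 844.8 + 559.3 = 582.0
Secondary income: -438.9 - 416.2 = -855.1
Current account = 3498.5 + 685.2 + 582.0 + (-855.1) = 3910.6
(Excluded from the current account — financial account: acquisition of a foreign subsidiary by a resident firm (outward FDI) 1514.3, purchases of foreign government bonds by domestic residents 2362.5, new loans extended by domestic banks to foreign borrowers 1485.9, foreign purchases of domestic corporate bonds 2049.1, inward foreign direct investment in the manufacturing sector 1327.0.)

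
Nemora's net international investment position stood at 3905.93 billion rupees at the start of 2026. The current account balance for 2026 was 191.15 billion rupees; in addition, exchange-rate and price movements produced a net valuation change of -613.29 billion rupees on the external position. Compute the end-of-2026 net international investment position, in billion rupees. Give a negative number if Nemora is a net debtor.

3483.79

Change in NIIP = current account + net valuation change = 191.15 + (-613.29) = -422.14
End-of-year NIIP = 3905.93 + (-422.14) = 3483.79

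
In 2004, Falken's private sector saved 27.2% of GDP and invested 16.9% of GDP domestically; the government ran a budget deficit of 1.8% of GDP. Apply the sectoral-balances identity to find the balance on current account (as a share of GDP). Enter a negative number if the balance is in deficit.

By the sectoral-balances identity, CA = (S_private - I) + (T - G).
Private balance = 27.2 - 16.9 = 10.3
Government balance (T - G) = -1.8
CA = 10.3 + (-1.8) = 8.5

8.5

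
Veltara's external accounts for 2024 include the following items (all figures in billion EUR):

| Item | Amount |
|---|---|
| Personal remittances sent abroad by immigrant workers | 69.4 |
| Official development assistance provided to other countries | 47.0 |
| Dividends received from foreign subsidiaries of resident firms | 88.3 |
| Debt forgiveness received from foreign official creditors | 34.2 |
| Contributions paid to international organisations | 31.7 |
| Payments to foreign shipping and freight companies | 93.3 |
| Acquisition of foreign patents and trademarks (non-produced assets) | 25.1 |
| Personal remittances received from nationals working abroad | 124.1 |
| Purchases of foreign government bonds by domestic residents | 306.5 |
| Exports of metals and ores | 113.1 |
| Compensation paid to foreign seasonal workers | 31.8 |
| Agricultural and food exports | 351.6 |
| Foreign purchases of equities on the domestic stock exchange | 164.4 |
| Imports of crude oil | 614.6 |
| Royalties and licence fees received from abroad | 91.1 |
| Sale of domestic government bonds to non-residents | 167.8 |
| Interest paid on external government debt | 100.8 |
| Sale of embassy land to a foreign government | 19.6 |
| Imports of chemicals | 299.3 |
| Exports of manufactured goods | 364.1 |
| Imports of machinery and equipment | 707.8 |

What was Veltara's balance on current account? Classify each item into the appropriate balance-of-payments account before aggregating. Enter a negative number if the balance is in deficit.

-863.4

Goods: -707.8 + 351.6 + 113.1 - 299.3 + 364.1 - 614.6 = -792.9
Services: 91.1 - 93.3 = -2.2
Primary income: -31.8 - 100.8 + 88.3 = -44.3
Secondary income: 124.1 - 31.7 - 47.0 - 69.4 = -24.0
Current account = (-792.9) + (-2.2) + (-44.3) + (-24.0) = -863.4
(Excluded from the current account — capital account: debt forgiveness received from foreign official creditors 34.2, acquisition of foreign patents and trademarks (non-produced assets) 25.1, sale of embassy land to a foreign government 19.6; financial account: purchases of foreign government bonds by domestic residents 306.5, foreign purchases of equities on the domestic stock exchange 164.4, sale of domestic government bonds to non-residents 167.8.)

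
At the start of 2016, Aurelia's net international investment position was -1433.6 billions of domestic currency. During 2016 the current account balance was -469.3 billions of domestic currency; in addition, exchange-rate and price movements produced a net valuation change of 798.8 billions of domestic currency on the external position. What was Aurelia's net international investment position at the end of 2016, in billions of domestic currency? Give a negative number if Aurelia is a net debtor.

-1104.1

Change in NIIP = current account + net valuation change = -469.3 + 798.8 = 329.5
End-of-year NIIP = -1433.6 + 329.5 = -1104.1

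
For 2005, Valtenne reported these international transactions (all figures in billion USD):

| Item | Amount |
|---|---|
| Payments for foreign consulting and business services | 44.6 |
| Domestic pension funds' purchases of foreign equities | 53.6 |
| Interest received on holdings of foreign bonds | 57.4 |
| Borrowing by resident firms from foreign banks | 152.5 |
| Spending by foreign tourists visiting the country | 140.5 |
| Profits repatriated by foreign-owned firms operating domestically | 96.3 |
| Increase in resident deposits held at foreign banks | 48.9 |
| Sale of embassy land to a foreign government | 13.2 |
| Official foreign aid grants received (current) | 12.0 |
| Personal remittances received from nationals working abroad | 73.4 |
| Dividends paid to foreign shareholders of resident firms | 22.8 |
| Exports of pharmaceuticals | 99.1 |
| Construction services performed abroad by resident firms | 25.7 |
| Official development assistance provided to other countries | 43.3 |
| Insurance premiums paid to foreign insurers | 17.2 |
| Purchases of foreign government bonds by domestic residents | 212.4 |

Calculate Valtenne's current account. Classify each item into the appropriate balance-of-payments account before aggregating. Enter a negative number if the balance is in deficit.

Goods: 99.1
Services: -17.2 - 44.6 + 25.7 + 140.5 = 104.4
Primary income: -96.3 + 57.4 - 22.8 = -61.7
Secondary income: -43.3 + 12.0 + 73.4 = 42.1
Current account = 99.1 + 104.4 + (-61.7) + 42.1 = 183.9
(Excluded from the current account — financial account: domestic pension funds' purchases of foreign equities 53.6, borrowing by resident firms from foreign banks 152.5, increase in resident deposits held at foreign banks 48.9, purchases of foreign government bonds by domestic residents 212.4; capital account: sale of embassy land to a foreign government 13.2.)

183.9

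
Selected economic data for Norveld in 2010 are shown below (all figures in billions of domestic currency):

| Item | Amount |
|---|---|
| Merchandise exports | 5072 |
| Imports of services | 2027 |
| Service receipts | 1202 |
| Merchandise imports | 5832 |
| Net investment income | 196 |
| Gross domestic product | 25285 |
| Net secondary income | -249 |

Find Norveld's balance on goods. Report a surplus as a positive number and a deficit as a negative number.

Goods balance = 5072 - 5832 = -760

-760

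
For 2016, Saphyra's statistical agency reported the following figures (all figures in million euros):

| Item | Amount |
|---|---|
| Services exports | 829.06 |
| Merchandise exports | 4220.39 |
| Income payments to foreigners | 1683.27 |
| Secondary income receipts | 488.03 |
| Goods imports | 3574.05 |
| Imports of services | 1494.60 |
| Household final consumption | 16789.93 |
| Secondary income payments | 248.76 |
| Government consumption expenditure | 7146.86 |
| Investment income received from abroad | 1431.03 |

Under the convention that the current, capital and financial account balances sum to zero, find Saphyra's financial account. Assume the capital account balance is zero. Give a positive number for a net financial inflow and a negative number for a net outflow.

32.17

Goods balance = 4220.39 - 3574.05 = 646.34
Services balance = 829.06 - 1494.60 = -665.54
Trade balance (goods + services) = 646.34 + (-665.54) = -19.20
Net primary income = 1431.03 - 1683.27 = -252.24
Net secondary income = 488.03 - 248.76 = 239.27
Current account = -19.20 + (-252.24) + 239.27 = -32.17
Financial account = -(-32.17) = 32.17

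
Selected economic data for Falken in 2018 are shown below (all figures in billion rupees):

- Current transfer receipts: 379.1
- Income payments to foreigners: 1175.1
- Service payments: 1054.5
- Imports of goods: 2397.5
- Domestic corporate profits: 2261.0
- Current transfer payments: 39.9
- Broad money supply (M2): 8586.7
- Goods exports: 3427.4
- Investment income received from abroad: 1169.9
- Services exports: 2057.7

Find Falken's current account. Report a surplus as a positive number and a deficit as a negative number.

2367.1

Goods balance = 3427.4 - 2397.5 = 1029.9
Services balance = 2057.7 - 1054.5 = 1003.2
Trade balance (goods + services) = 1029.9 + 1003.2 = 2033.1
Net primary income = 1169.9 - 1175.1 = -5.2
Net secondary income = 379.1 - 39.9 = 339.2
Current account = 2033.1 + (-5.2) + 339.2 = 2367.1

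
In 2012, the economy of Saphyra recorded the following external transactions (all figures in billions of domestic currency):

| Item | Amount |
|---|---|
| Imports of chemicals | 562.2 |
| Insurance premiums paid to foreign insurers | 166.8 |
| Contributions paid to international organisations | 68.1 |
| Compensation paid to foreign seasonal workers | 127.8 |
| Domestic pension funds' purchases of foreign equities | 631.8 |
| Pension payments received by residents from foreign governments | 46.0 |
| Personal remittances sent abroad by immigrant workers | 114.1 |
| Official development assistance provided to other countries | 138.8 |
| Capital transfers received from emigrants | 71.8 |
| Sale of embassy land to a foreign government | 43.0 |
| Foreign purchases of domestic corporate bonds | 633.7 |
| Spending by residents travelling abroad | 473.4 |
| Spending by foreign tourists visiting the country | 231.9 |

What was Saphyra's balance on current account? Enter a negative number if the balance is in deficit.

-1373.3

Goods: -562.2
Services: 231.9 - 166.8 - 473.4 = -408.3
Primary income: -127.8
Secondary income: -114.1 - 68.1 + 46.0 - 138.8 = -275.0
Current account = (-562.2) + (-408.3) + (-127.8) + (-275.0) = -1373.3
(Excluded from the current account — financial account: domestic pension funds' purchases of foreign equities 631.8, foreign purchases of domestic corporate bonds 633.7; capital account: capital transfers received from emigrants 71.8, sale of embassy land to a foreign government 43.0.)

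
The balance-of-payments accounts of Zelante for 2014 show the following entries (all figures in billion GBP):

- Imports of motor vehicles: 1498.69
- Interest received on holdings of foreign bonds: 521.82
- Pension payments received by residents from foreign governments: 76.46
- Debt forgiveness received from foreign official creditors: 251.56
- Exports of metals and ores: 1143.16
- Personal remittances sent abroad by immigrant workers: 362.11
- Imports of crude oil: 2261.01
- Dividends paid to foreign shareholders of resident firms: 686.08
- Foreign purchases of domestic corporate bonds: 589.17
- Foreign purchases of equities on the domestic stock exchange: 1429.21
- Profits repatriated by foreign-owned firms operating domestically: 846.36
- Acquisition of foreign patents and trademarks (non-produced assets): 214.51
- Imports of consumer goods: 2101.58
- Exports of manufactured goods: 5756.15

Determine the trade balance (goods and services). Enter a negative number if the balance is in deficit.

Goods: 5756.15 - 1498.69 + 1143.16 - 2261.01 - 2101.58 = 1038.03
Trade balance = 1038.03 + 0.00 = 1038.03
(Excluded from the trade balance — primary income: interest received on holdings of foreign bonds 521.82, dividends paid to foreign shareholders of resident firms 686.08, profits repatriated by foreign-owned firms operating domestically 846.36; secondary income: pension payments received by residents from foreign governments 76.46, personal remittances sent abroad by immigrant workers 362.11; capital account: debt forgiveness received from foreign official creditors 251.56, acquisition of foreign patents and trademarks (non-produced assets) 214.51; financial account: foreign purchases of domestic corporate bonds 589.17, foreign purchases of equities on the domestic stock exchange 1429.21.)

1038.03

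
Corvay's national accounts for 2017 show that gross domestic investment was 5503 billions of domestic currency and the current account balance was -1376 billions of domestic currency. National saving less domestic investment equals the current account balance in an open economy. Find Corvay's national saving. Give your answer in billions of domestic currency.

S = I + CA = 5503 + (-1376) = 4127

4127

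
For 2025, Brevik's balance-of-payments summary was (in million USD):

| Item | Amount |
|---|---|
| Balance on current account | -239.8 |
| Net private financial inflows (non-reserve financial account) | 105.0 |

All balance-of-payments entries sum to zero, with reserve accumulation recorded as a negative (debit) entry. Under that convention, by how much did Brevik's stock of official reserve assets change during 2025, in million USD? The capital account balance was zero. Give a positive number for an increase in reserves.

Official reserve transactions balance = -((-239.8) + 105.0) = 134.8
An accumulation of reserves is recorded as a debit (negative entry), so the change in the stock of reserves is the negative of that balance.
Change in official reserves = -(134.8) = -134.8

-134.8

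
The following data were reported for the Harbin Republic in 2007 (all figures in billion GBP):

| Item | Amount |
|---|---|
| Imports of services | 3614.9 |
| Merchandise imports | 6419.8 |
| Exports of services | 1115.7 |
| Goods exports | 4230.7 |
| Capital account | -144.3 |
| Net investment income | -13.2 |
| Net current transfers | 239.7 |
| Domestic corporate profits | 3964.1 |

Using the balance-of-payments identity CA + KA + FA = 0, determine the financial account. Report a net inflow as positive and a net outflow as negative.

Goods balance = 4230.7 - 6419.8 = -2189.1
Services balance = 1115.7 - 3614.9 = -2499.2
Trade balance (goods + services) = -2189.1 + (-2499.2) = -4688.3
Net primary income = -13.2
Net secondary income = 239.7
Current account = -4688.3 + (-13.2) + 239.7 = -4461.8
Financial account = -(-4461.8 + (-144.3)) = 4606.1

4606.1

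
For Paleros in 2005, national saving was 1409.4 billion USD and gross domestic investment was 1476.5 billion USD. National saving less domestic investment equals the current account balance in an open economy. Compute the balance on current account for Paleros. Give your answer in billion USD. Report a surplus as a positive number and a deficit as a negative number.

-67.1

CA = S - I = 1409.4 - 1476.5 = -67.1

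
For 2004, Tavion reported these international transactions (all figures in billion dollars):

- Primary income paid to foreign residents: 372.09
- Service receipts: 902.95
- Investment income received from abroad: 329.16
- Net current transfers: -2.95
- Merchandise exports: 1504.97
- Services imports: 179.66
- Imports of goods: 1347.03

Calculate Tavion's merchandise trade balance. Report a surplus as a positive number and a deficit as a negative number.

Goods balance = 1504.97 - 1347.03 = 157.94

157.94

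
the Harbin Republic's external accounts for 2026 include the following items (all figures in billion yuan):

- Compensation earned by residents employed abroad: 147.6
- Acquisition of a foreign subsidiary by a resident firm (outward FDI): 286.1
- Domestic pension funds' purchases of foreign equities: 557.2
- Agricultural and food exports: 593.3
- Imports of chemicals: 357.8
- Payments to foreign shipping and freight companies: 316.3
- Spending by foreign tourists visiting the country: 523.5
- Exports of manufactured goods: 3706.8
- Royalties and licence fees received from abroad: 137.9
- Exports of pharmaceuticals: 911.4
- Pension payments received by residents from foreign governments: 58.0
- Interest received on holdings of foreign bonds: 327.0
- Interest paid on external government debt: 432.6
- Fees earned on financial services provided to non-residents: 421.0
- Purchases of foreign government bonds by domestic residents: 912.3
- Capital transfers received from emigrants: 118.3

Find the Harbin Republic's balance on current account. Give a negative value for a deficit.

5719.8

Goods: 3706.8 - 357.8 + 593.3 + 911.4 = 4853.7
Services: 523.5 - 316.3 + 421.0 + 137.9 = 766.1
Primary income: -432.6 + 327.0 + 147.6 = 42.0
Secondary income: 58.0
Current account = 4853.7 + 766.1 + 42.0 + 58.0 = 5719.8
(Excluded from the current account — financial account: acquisition of a foreign subsidiary by a resident firm (outward FDI) 286.1, domestic pension funds' purchases of foreign equities 557.2, purchases of foreign government bonds by domestic residents 912.3; capital account: capital transfers received from emigrants 118.3.)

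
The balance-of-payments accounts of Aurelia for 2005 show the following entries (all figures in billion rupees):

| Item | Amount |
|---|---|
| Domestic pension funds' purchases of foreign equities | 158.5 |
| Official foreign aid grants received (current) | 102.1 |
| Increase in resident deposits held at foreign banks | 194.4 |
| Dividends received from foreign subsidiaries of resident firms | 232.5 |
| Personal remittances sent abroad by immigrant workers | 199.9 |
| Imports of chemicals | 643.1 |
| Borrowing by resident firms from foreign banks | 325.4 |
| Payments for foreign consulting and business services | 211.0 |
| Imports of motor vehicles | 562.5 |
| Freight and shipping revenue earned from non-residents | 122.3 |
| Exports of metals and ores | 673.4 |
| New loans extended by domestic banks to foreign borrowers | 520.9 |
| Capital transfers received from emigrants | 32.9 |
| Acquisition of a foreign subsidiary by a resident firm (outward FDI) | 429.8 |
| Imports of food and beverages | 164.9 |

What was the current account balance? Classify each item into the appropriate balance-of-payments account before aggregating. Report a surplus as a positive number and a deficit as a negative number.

Goods: 673.4 - 562.5 - 164.9 - 643.1 = -697.1
Services: 122.3 - 211.0 = -88.7
Primary income: 232.5
Secondary income: -199.9 + 102.1 = -97.8
Current account = (-697.1) + (-88.7) + 232.5 + (-97.8) = -651.1
(Excluded from the current account — financial account: domestic pension funds' purchases of foreign equities 158.5, increase in resident deposits held at foreign banks 194.4, borrowing by resident firms from foreign banks 325.4, new loans extended by domestic banks to foreign borrowers 520.9, acquisition of a foreign subsidiary by a resident firm (outward FDI) 429.8; capital account: capital transfers received from emigrants 32.9.)

-651.1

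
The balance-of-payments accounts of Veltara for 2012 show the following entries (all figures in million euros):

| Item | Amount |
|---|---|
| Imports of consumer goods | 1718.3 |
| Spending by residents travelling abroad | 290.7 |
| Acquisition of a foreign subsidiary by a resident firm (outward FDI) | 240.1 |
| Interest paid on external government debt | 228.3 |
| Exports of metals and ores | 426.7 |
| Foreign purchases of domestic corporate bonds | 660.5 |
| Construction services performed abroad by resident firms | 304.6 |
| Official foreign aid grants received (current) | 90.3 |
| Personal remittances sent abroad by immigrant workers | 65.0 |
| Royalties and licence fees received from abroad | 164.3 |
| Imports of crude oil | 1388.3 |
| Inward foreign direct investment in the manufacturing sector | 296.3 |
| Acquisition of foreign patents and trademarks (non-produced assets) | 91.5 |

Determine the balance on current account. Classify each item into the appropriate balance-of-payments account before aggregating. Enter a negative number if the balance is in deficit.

-2704.7

Goods: -1388.3 + 426.7 - 1718.3 = -2679.9
Services: 164.3 + 304.6 - 290.7 = 178.2
Primary income: -228.3
Secondary income: -65.0 + 90.3 = 25.3
Current account = (-2679.9) + 178.2 + (-228.3) + 25.3 = -2704.7
(Excluded from the current account — financial account: acquisition of a foreign subsidiary by a resident firm (outward FDI) 240.1, foreign purchases of domestic corporate bonds 660.5, inward foreign direct investment in the manufacturing sector 296.3; capital account: acquisition of foreign patents and trademarks (non-produced assets) 91.5.)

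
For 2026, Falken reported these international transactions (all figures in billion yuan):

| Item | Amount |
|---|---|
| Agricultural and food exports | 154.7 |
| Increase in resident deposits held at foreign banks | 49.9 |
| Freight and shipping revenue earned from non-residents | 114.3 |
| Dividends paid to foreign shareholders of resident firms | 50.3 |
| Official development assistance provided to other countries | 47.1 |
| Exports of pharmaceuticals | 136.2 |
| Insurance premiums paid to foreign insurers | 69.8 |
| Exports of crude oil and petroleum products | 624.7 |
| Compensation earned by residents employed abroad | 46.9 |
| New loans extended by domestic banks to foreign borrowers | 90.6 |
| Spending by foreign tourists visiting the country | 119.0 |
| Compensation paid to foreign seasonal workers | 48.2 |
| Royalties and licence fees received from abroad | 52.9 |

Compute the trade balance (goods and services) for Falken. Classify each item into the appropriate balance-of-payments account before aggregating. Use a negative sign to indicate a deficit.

Goods: 154.7 + 624.7 + 136.2 = 915.6
Services: -69.8 + 114.3 + 52.9 + 119.0 = 216.4
Trade balance = 915.6 + 216.4 = 1132.0
(Excluded from the trade balance — financial account: increase in resident deposits held at foreign banks 49.9, new loans extended by domestic banks to foreign borrowers 90.6; primary income: dividends paid to foreign shareholders of resident firms 50.3, compensation earned by residents employed abroad 46.9, compensation paid to foreign seasonal workers 48.2; secondary income: official development assistance provided to other countries 47.1.)

1132.0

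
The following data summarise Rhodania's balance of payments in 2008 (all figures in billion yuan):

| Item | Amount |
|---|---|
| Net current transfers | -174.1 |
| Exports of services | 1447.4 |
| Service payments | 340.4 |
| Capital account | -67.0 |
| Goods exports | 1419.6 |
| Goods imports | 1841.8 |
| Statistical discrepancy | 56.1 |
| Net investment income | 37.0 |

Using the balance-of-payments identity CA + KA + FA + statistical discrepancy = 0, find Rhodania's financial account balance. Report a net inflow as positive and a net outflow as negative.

Goods balance = 1419.6 - 1841.8 = -422.2
Services balance = 1447.4 - 340.4 = 1107.0
Trade balance (goods + services) = -422.2 + 1107.0 = 684.8
Net primary income = 37.0
Net secondary income = -174.1
Current account = 684.8 + 37.0 + (-174.1) = 547.7
Financial account = -(547.7 + (-67.0) + 56.1) = -536.8

-536.8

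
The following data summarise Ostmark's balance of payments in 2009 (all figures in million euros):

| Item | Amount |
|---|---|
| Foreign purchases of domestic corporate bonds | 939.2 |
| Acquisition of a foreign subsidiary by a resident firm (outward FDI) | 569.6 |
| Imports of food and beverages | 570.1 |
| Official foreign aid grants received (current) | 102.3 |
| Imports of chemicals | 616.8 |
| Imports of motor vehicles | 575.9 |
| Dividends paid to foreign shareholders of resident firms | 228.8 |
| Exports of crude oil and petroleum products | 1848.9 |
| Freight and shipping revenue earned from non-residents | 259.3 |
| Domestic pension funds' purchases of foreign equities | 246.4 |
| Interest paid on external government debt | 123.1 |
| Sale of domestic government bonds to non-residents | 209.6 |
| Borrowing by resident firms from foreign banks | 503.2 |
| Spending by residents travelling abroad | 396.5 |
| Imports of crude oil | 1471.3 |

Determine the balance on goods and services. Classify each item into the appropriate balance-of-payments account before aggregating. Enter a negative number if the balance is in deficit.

Goods: -570.1 - 616.8 + 1848.9 - 575.9 - 1471.3 = -1385.2
Services: -396.5 + 259.3 = -137.2
Trade balance = -1385.2 + (-137.2) = -1522.4
(Excluded from the trade balance — financial account: foreign purchases of domestic corporate bonds 939.2, acquisition of a foreign subsidiary by a resident firm (outward FDI) 569.6, domestic pension funds' purchases of foreign equities 246.4, sale of domestic government bonds to non-residents 209.6, borrowing by resident firms from foreign banks 503.2; secondary income: official foreign aid grants received (current) 102.3; primary income: dividends paid to foreign shareholders of resident firms 228.8, interest paid on external government debt 123.1.)

-1522.4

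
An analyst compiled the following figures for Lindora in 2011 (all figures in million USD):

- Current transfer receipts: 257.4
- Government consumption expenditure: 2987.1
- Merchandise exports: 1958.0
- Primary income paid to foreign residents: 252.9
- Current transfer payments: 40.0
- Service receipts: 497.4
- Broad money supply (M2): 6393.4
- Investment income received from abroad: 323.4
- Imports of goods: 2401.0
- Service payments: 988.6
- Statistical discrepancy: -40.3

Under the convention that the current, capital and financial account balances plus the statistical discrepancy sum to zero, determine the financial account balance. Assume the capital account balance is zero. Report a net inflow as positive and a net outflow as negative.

686.6

Goods balance = 1958.0 - 2401.0 = -443.0
Services balance = 497.4 - 988.6 = -491.2
Trade balance (goods + services) = -443.0 + (-491.2) = -934.2
Net primary income = 323.4 - 252.9 = 70.5
Net secondary income = 257.4 - 40.0 = 217.4
Current account = -934.2 + 70.5 + 217.4 = -646.3
Financial account = -(-646.3 + (-40.3)) = 686.6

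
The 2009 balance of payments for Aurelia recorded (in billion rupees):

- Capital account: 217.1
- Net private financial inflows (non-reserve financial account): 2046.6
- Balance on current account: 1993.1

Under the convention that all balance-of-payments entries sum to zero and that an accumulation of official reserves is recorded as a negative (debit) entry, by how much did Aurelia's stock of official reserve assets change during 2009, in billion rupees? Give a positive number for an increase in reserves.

4256.8

Official reserve transactions balance = -(1993.1 + 217.1 + 2046.6) = -4256.8
An accumulation of reserves is recorded as a debit (negative entry), so the change in the stock of reserves is the negative of that balance.
Change in official reserves = -(-4256.8) = 4256.8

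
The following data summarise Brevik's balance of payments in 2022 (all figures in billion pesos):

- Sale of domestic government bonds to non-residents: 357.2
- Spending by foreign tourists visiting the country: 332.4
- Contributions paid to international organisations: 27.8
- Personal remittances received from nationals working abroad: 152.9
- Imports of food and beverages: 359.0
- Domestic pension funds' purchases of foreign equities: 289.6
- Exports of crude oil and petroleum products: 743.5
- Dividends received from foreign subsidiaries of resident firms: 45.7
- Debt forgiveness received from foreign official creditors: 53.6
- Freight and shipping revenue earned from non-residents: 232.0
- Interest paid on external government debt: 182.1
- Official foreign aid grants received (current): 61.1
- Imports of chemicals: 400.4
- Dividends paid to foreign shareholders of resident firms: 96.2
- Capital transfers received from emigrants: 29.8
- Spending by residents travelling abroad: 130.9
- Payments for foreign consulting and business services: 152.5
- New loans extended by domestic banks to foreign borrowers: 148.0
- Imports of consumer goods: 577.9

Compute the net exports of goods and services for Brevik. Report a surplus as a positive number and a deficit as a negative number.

-312.8

Goods: -359.0 - 577.9 + 743.5 - 400.4 = -593.8
Services: -152.5 + 332.4 - 130.9 + 232.0 = 281.0
Trade balance = -593.8 + 281.0 = -312.8
(Excluded from the trade balance — financial account: sale of domestic government bonds to non-residents 357.2, domestic pension funds' purchases of foreign equities 289.6, new loans extended by domestic banks to foreign borrowers 148.0; secondary income: contributions paid to international organisations 27.8, personal remittances received from nationals working abroad 152.9, official foreign aid grants received (current) 61.1; primary income: dividends received from foreign subsidiaries of resident firms 45.7, interest paid on external government debt 182.1, dividends paid to foreign shareholders of resident firms 96.2; capital account: debt forgiveness received from foreign official creditors 53.6, capital transfers received from emigrants 29.8.)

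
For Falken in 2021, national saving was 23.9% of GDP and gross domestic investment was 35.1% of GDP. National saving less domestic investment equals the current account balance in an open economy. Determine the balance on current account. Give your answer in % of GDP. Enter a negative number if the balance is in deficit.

CA = S - I = 23.9 - 35.1 = -11.2

-11.2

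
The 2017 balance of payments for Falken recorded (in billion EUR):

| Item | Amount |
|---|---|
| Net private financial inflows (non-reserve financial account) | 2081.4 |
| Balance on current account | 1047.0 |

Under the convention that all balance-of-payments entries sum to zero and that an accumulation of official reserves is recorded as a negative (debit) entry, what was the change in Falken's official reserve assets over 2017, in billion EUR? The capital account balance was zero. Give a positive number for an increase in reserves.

3128.4

Official reserve transactions balance = -(1047.0 + 2081.4) = -3128.4
An accumulation of reserves is recorded as a debit (negative entry), so the change in the stock of reserves is the negative of that balance.
Change in official reserves = -(-3128.4) = 3128.4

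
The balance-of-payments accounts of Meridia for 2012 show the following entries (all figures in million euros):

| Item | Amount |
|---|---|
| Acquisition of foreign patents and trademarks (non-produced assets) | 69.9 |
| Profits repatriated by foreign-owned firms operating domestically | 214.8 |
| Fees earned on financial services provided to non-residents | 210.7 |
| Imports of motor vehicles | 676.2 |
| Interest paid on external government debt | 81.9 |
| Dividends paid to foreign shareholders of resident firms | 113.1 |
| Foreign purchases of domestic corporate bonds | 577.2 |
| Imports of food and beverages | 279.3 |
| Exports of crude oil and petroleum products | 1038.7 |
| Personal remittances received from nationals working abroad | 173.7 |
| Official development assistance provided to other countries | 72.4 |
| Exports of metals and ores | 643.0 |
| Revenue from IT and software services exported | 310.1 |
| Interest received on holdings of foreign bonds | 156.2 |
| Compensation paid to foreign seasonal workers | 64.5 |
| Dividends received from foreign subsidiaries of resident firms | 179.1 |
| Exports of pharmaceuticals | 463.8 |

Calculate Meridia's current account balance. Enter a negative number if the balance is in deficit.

1673.1

Goods: 643.0 - 279.3 + 1038.7 + 463.8 - 676.2 = 1190.0
Services: 210.7 + 310.1 = 520.8
Primary income: -113.1 - 64.5 + 156.2 + 179.1 - 81.9 - 214.8 = -139.0
Secondary income: 173.7 - 72.4 = 101.3
Current account = 1190.0 + 520.8 + (-139.0) + 101.3 = 1673.1
(Excluded from the current account — capital account: acquisition of foreign patents and trademarks (non-produced assets) 69.9; financial account: foreign purchases of domestic corporate bonds 577.2.)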